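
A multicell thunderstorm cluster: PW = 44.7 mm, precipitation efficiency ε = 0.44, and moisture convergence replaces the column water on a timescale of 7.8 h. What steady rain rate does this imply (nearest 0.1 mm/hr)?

R ≈ 2.5 mm/hr

Each overturning extracts ε × PW = 0.44 × 44.7 = 19.668 mm.
Rate = ε·PW / τ = 19.668 / 7.8 h = 2.5 mm/hr.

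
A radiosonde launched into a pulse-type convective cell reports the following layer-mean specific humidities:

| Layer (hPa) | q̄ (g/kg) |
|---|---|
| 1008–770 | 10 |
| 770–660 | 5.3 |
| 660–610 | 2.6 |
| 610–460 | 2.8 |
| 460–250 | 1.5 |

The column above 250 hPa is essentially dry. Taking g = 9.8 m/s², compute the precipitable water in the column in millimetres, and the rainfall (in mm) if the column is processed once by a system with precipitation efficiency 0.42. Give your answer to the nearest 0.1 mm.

Precipitable water is the column-integrated vapour mass per unit area: PW = (1/g) Σ q̄ Δp, with q in kg/kg and Δp in Pa (1 kg/m² of water = 1 mm).
Layer 1008–770 hPa: Δp = 238 hPa = 23800 Pa, q̄ = 0.01 kg/kg → 0.01 × 23800 / 9.8 = 24.29 mm
Layer 770–660 hPa: Δp = 110 hPa = 11000 Pa, q̄ = 0.0053 kg/kg → 0.0053 × 11000 / 9.8 = 5.95 mm
Layer 660–610 hPa: Δp = 50 hPa = 5000 Pa, q̄ = 0.0026 kg/kg → 0.0026 × 5000 / 9.8 = 1.33 mm
Layer 610–460 hPa: Δp = 150 hPa = 15000 Pa, q̄ = 0.0028 kg/kg → 0.0028 × 15000 / 9.8 = 4.29 mm
Layer 460–250 hPa: Δp = 210 hPa = 21000 Pa, q̄ = 0.0015 kg/kg → 0.0015 × 21000 / 9.8 = 3.21 mm
PW = 24.29 + 5.95 + 1.33 + 4.29 + 3.21 = 39.07 ≈ 39.1 mm.
Rainfall = ε × PW = 0.42 × 39.1 = 16.4 mm.

PW ≈ 39.1 mm; rainfall ≈ 16.4 mm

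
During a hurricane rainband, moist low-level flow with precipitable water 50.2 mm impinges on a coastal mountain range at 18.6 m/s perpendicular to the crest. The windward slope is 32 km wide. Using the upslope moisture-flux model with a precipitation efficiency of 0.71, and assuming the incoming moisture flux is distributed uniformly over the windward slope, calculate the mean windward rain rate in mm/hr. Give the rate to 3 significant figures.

Incoming column moisture flux per unit ridge length: F = V × PW = 18.6 × 50.2 = 933.72 mm·m/s.
Spread over the 32 km slope with efficiency ε = 0.71: R = ε·F/W = 0.71 × 933.72 / 32000 m = 2.072e-02 mm/s.
R = 2.072e-02 × 3600 = 74.6 mm/hr.

R ≈ 74.6 mm/hr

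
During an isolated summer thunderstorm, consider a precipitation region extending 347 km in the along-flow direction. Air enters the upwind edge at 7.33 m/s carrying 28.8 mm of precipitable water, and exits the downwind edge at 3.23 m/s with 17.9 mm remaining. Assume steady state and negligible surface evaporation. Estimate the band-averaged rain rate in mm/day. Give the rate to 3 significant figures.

Column moisture flux per unit crosswind length is F = V × PW.
Inflow: F_in = 7.33 × 28.8 = 211.104 mm·m/s
Outflow: F_out = 3.23 × 17.9 = 57.817 mm·m/s
Steady-state rate R = (F_in − F_out)/L = (211.104 − 57.817) / 347000 m = 4.417e-04 mm/s.
R = 4.417e-04 × 3600 × 24 = 38.2 mm/day.

R ≈ 38.2 mm/day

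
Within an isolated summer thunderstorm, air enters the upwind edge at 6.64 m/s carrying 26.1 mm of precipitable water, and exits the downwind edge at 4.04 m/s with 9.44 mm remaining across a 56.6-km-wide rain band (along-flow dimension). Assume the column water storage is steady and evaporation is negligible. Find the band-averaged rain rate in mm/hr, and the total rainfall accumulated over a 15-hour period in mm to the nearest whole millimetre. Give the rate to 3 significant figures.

R ≈ 8.60 mm/hr; total ≈ 129 mm

Column moisture flux per unit crosswind length is F = V × PW.
Inflow: F_in = 6.64 × 26.1 = 173.304 mm·m/s
Outflow: F_out = 4.04 × 9.44 = 38.1376 mm·m/s
Steady-state rate R = (F_in − F_out)/L = (173.304 − 38.1376) / 56600 m = 2.388e-03 mm/s.
R = 2.388e-03 × 3600 = 8.60 mm/hr.
Over 15 h: total = 8.60 × 15 = 129 mm.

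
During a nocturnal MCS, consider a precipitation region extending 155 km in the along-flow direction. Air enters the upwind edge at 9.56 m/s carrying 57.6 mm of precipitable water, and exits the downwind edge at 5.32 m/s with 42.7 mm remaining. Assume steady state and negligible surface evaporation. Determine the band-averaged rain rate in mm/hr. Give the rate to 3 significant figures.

R ≈ 7.51 mm/hr

Column moisture flux per unit crosswind length is F = V × PW.
Inflow: F_in = 9.56 × 57.6 = 550.656 mm·m/s
Outflow: F_out = 5.32 × 42.7 = 227.164 mm·m/s
Steady-state rate R = (F_in − F_out)/L = (550.656 − 227.164) / 155000 m = 2.087e-03 mm/s.
R = 2.087e-03 × 3600 = 7.51 mm/hr.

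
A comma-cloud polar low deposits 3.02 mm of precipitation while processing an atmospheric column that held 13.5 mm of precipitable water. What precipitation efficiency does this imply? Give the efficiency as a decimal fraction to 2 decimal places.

ε = precipitation / PW = 3.02 / 13.5 = 0.22.

ε ≈ 0.22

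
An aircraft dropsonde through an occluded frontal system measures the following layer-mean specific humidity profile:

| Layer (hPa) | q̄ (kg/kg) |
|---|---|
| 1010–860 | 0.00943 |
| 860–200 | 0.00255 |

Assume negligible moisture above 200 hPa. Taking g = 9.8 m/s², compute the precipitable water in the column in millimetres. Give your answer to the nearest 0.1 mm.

PW ≈ 31.6 mm

Precipitable water is the column-integrated vapour mass per unit area: PW = (1/g) Σ q̄ Δp, with q in kg/kg and Δp in Pa (1 kg/m² of water = 1 mm).
Layer 1010–860 hPa: Δp = 150 hPa = 15000 Pa, q̄ = 0.00943 kg/kg → 0.00943 × 15000 / 9.8 = 14.43 mm
Layer 860–200 hPa: Δp = 660 hPa = 66000 Pa, q̄ = 0.00255 kg/kg → 0.00255 × 66000 / 9.8 = 17.17 mm
PW = 14.43 + 17.17 = 31.60 ≈ 31.6 mm.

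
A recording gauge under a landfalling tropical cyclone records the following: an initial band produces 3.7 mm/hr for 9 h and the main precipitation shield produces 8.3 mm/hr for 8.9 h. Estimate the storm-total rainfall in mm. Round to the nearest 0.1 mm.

Total = Σ Rᵢ Δtᵢ = 3.7 × 9 + 8.3 × 8.9
      = 33.3 + 73.87 = 107.2 mm.

total ≈ 107.2 mm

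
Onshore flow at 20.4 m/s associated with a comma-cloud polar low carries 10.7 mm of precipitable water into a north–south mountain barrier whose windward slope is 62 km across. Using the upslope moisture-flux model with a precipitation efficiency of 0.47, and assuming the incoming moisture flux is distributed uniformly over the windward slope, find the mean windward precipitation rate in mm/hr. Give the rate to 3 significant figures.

R ≈ 5.96 mm/hr

Incoming column moisture flux per unit ridge length: F = V × PW = 20.4 × 10.7 = 218.28 mm·m/s.
Spread over the 62 km slope with efficiency ε = 0.47: R = ε·F/W = 0.47 × 218.28 / 62000 m = 1.655e-03 mm/s.
R = 1.655e-03 × 3600 = 5.96 mm/hr.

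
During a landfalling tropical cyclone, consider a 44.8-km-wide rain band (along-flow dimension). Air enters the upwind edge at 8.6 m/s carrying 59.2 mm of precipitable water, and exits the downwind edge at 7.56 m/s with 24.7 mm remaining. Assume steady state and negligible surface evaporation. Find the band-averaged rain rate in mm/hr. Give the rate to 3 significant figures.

R ≈ 25.9 mm/hr

Column moisture flux per unit crosswind length is F = V × PW.
Inflow: F_in = 8.6 × 59.2 = 509.12 mm·m/s
Outflow: F_out = 7.56 × 24.7 = 186.732 mm·m/s
Steady-state rate R = (F_in − F_out)/L = (509.12 − 186.732) / 44800 m = 7.196e-03 mm/s.
R = 7.196e-03 × 3600 = 25.9 mm/hr.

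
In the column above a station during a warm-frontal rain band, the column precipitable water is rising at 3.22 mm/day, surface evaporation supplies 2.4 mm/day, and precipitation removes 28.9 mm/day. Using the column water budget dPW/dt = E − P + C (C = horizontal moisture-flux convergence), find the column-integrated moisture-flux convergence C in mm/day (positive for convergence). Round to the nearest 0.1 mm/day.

C ≈ 29.7 mm/day

dPW/dt = +3.22 mm/day.
C = dPW/dt − E + P = (+3.22) − 2.4 + 28.9 = 29.7 mm/day.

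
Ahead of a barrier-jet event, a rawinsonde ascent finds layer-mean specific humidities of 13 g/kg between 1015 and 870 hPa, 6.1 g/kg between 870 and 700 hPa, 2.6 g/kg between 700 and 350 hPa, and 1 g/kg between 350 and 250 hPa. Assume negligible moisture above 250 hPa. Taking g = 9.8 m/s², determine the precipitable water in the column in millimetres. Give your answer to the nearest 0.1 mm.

PW ≈ 40.1 mm

Precipitable water is the column-integrated vapour mass per unit area: PW = (1/g) Σ q̄ Δp, with q in kg/kg and Δp in Pa (1 kg/m² of water = 1 mm).
Layer 1015–870 hPa: Δp = 145 hPa = 14500 Pa, q̄ = 0.013 kg/kg → 0.013 × 14500 / 9.8 = 19.23 mm
Layer 870–700 hPa: Δp = 170 hPa = 17000 Pa, q̄ = 0.0061 kg/kg → 0.0061 × 17000 / 9.8 = 10.58 mm
Layer 700–350 hPa: Δp = 350 hPa = 35000 Pa, q̄ = 0.0026 kg/kg → 0.0026 × 35000 / 9.8 = 9.29 mm
Layer 350–250 hPa: Δp = 100 hPa = 10000 Pa, q̄ = 0.001 kg/kg → 0.001 × 10000 / 9.8 = 1.02 mm
PW = 19.23 + 10.58 + 9.29 + 1.02 = 40.12 ≈ 40.1 mm.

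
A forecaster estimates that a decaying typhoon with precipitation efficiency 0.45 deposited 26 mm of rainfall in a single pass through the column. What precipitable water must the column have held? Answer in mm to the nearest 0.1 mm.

PW ≈ 57.8 mm

PW = rainfall / ε = 26 / 0.45 = 57.8 mm.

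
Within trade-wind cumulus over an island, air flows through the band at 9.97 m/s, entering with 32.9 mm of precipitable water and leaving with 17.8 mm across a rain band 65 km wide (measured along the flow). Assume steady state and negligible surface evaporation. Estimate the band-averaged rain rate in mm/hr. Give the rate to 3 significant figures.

Column moisture flux per unit crosswind length is F = V × PW.
Inflow: F_in = 9.97 × 32.9 = 328.013 mm·m/s
Outflow: F_out = 9.97 × 17.8 = 177.466 mm·m/s
Steady-state rate R = (F_in − F_out)/L = (328.013 − 177.466) / 65000 m = 2.316e-03 mm/s.
R = 2.316e-03 × 3600 = 8.34 mm/hr.

R ≈ 8.34 mm/hr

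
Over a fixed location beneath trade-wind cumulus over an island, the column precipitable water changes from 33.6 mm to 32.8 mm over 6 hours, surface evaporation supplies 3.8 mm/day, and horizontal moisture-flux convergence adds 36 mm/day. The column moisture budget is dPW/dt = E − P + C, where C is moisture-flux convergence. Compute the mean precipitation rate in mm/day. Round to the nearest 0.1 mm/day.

dPW/dt = (32.8 − 33.6) mm / (6/24 day) = -3.200 mm/day.
P = E + C − dPW/dt = 3.8 + (36) − (-3.200) = 43.0 mm/day.

P ≈ 43.0 mm/day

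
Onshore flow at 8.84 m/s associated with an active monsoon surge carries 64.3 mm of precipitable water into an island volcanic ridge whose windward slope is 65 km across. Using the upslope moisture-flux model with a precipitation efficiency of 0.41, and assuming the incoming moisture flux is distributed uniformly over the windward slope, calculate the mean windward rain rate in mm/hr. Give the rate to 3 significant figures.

Incoming column moisture flux per unit ridge length: F = V × PW = 8.84 × 64.3 = 568.412 mm·m/s.
Spread over the 65 km slope with efficiency ε = 0.41: R = ε·F/W = 0.41 × 568.412 / 65000 m = 3.585e-03 mm/s.
R = 3.585e-03 × 3600 = 12.9 mm/hr.

R ≈ 12.9 mm/hr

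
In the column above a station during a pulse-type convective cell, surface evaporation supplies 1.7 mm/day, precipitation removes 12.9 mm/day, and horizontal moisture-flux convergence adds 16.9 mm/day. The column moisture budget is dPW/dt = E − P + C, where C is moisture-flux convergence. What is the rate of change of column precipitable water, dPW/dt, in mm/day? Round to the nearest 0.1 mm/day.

dPW/dt ≈ 5.7 mm/day

dPW/dt = E − P + C = 1.7 − 12.9 + (16.9) = 5.7 mm/day.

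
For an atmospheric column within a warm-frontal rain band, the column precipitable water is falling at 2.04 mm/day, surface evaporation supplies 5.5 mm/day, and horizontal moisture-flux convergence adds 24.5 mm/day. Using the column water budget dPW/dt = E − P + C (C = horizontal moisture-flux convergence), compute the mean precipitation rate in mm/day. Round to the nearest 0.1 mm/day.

dPW/dt = -2.04 mm/day.
P = E + C − dPW/dt = 5.5 + (24.5) − (-2.04) = 32.0 mm/day.

P ≈ 32.0 mm/day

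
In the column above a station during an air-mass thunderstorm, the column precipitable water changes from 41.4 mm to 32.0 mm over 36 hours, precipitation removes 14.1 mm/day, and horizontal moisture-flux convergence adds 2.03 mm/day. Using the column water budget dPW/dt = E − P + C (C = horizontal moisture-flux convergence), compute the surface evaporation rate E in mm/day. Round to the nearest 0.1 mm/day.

E ≈ 5.8 mm/day

dPW/dt = (32.0 − 41.4) mm / (36/24 day) = -6.267 mm/day.
E = dPW/dt + P − C = (-6.267) + 14.1 − (2.03) = 5.8 mm/day.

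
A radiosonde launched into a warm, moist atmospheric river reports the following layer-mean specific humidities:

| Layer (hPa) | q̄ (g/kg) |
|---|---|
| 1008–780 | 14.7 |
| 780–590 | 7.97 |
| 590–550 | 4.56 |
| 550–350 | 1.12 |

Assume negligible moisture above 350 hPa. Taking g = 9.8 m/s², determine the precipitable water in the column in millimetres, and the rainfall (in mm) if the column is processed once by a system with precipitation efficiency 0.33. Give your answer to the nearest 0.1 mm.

PW ≈ 53.8 mm; rainfall ≈ 17.8 mm

Precipitable water is the column-integrated vapour mass per unit area: PW = (1/g) Σ q̄ Δp, with q in kg/kg and Δp in Pa (1 kg/m² of water = 1 mm).
Layer 1008–780 hPa: Δp = 228 hPa = 22800 Pa, q̄ = 0.0147 kg/kg → 0.0147 × 22800 / 9.8 = 34.20 mm
Layer 780–590 hPa: Δp = 190 hPa = 19000 Pa, q̄ = 0.00797 kg/kg → 0.00797 × 19000 / 9.8 = 15.45 mm
Layer 590–550 hPa: Δp = 40 hPa = 4000 Pa, q̄ = 0.00456 kg/kg → 0.00456 × 4000 / 9.8 = 1.86 mm
Layer 550–350 hPa: Δp = 200 hPa = 20000 Pa, q̄ = 0.00112 kg/kg → 0.00112 × 20000 / 9.8 = 2.29 mm
PW = 34.20 + 15.45 + 1.86 + 2.29 = 53.80 ≈ 53.8 mm.
Rainfall = ε × PW = 0.33 × 53.8 = 17.8 mm.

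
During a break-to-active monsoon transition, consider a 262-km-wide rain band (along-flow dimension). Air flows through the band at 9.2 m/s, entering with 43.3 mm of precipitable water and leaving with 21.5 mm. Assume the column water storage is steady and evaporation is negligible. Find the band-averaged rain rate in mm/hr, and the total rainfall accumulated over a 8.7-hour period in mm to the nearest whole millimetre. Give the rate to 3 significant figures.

Column moisture flux per unit crosswind length is F = V × PW.
Inflow: F_in = 9.2 × 43.3 = 398.36 mm·m/s
Outflow: F_out = 9.2 × 21.5 = 197.8 mm·m/s
Steady-state rate R = (F_in − F_out)/L = (398.36 − 197.8) / 262000 m = 7.655e-04 mm/s.
R = 7.655e-04 × 3600 = 2.76 mm/hr.
Over 8.7 h: total = 2.76 × 8.7 = 24.012 ≈ 24 mm.

R ≈ 2.76 mm/hr; total ≈ 24 mm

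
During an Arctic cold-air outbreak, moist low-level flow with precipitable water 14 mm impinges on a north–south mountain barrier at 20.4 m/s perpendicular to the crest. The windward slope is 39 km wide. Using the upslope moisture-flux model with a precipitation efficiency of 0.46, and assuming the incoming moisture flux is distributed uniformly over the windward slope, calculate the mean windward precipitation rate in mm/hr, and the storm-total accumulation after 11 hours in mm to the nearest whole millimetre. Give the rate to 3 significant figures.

R ≈ 12.1 mm/hr; total ≈ 133 mm

Incoming column moisture flux per unit ridge length: F = V × PW = 20.4 × 14 = 285.6 mm·m/s.
Spread over the 39 km slope with efficiency ε = 0.46: R = ε·F/W = 0.46 × 285.6 / 39000 m = 3.369e-03 mm/s.
R = 3.369e-03 × 3600 = 12.1 mm/hr.
Over 11 h: total = 12.1 × 11 = 133.1 ≈ 133 mm.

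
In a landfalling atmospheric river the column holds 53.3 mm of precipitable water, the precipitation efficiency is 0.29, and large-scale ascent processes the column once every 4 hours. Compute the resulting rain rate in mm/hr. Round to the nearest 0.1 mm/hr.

Each overturning extracts ε × PW = 0.29 × 53.3 = 15.457 mm.
Rate = ε·PW / τ = 15.457 / 4 h = 3.9 mm/hr.

R ≈ 3.9 mm/hr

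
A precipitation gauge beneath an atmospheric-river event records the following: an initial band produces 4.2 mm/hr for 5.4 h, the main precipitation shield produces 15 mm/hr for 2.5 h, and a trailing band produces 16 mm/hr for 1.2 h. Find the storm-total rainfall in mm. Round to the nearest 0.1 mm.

total ≈ 79.4 mm

Total = Σ Rᵢ Δtᵢ = 4.2 × 5.4 + 15 × 2.5 + 16 × 1.2
      = 22.68 + 37.5 + 19.2 = 79.4 mm.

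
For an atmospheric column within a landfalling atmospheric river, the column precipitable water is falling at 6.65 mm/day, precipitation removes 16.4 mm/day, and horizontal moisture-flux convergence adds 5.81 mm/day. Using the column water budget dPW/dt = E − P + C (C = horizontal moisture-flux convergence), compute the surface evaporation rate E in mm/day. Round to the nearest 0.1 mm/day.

dPW/dt = -6.65 mm/day.
E = dPW/dt + P − C = (-6.65) + 16.4 − (5.81) = 3.9 mm/day.

E ≈ 3.9 mm/day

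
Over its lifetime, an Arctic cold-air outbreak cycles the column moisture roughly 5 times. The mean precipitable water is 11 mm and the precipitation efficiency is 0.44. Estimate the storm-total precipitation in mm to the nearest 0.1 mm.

Each cycle deposits ε × PW = 0.44 × 11 = 4.84 mm.
Over 5 cycles: 5 × 4.84 = 24.2 mm.

precipitation ≈ 24.2 mm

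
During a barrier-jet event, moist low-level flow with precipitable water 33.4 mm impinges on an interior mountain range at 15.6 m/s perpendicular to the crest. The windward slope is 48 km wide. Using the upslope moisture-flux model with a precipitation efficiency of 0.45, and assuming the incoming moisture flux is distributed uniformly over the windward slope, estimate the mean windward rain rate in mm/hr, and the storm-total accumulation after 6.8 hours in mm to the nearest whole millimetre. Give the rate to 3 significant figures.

R ≈ 17.6 mm/hr; total ≈ 120 mm

Incoming column moisture flux per unit ridge length: F = V × PW = 15.6 × 33.4 = 521.04 mm·m/s.
Spread over the 48 km slope with efficiency ε = 0.45: R = ε·F/W = 0.45 × 521.04 / 48000 m = 4.885e-03 mm/s.
R = 4.885e-03 × 3600 = 17.6 mm/hr.
Over 6.8 h: total = 17.6 × 6.8 = 119.68 ≈ 120 mm.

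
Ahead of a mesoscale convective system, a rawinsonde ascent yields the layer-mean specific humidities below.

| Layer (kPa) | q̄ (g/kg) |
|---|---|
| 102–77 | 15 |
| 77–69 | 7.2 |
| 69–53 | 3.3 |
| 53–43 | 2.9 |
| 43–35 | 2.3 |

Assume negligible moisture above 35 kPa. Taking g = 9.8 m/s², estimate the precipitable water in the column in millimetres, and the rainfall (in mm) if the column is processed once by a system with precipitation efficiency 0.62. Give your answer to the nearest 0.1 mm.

Precipitable water is the column-integrated vapour mass per unit area: PW = (1/g) Σ q̄ Δp, with q in kg/kg and Δp in Pa (1 kg/m² of water = 1 mm).
Layer 102–77 kPa: Δp = 250 hPa = 25000 Pa, q̄ = 0.015 kg/kg → 0.015 × 25000 / 9.8 = 38.27 mm
Layer 77–69 kPa: Δp = 80 hPa = 8000 Pa, q̄ = 0.0072 kg/kg → 0.0072 × 8000 / 9.8 = 5.88 mm
Layer 69–53 kPa: Δp = 160 hPa = 16000 Pa, q̄ = 0.0033 kg/kg → 0.0033 × 16000 / 9.8 = 5.39 mm
Layer 53–43 kPa: Δp = 100 hPa = 10000 Pa, q̄ = 0.0029 kg/kg → 0.0029 × 10000 / 9.8 = 2.96 mm
Layer 43–35 kPa: Δp = 80 hPa = 8000 Pa, q̄ = 0.0023 kg/kg → 0.0023 × 8000 / 9.8 = 1.88 mm
PW = 38.27 + 5.88 + 5.39 + 2.96 + 1.88 = 54.38 ≈ 54.4 mm.
Rainfall = ε × PW = 0.62 × 54.4 = 33.7 mm.

PW ≈ 54.4 mm; rainfall ≈ 33.7 mm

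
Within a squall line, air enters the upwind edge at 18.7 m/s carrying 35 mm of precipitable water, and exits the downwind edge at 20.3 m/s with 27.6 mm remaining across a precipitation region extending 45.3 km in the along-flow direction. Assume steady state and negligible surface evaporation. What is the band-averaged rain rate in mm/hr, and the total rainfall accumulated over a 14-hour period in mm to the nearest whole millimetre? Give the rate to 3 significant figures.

R ≈ 7.49 mm/hr; total ≈ 105 mm

Column moisture flux per unit crosswind length is F = V × PW.
Inflow: F_in = 18.7 × 35 = 654.5 mm·m/s
Outflow: F_out = 20.3 × 27.6 = 560.28 mm·m/s
Steady-state rate R = (F_in − F_out)/L = (654.5 − 560.28) / 45300 m = 2.080e-03 mm/s.
R = 2.080e-03 × 3600 = 7.49 mm/hr.
Over 14 h: total = 7.49 × 14 = 104.86 ≈ 105 mm.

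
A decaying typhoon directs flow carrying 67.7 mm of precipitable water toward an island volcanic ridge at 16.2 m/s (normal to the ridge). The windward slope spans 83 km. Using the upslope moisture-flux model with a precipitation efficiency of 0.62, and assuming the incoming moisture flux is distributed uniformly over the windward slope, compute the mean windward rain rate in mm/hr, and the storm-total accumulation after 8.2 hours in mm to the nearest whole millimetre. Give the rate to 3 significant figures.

R ≈ 29.5 mm/hr; total ≈ 242 mm

Incoming column moisture flux per unit ridge length: F = V × PW = 16.2 × 67.7 = 1096.74 mm·m/s.
Spread over the 83 km slope with efficiency ε = 0.62: R = ε·F/W = 0.62 × 1096.74 / 83000 m = 8.193e-03 mm/s.
R = 8.193e-03 × 3600 = 29.5 mm/hr.
Over 8.2 h: total = 29.5 × 8.2 = 241.9 ≈ 242 mm.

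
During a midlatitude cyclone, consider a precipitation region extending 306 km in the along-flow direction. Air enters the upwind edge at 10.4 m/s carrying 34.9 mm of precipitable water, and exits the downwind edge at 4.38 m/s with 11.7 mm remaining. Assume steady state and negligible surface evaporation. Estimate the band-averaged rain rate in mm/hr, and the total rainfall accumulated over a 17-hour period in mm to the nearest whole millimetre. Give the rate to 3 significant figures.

Column moisture flux per unit crosswind length is F = V × PW.
Inflow: F_in = 10.4 × 34.9 = 362.96 mm·m/s
Outflow: F_out = 4.38 × 11.7 = 51.246 mm·m/s
Steady-state rate R = (F_in − F_out)/L = (362.96 − 51.246) / 306000 m = 1.019e-03 mm/s.
R = 1.019e-03 × 3600 = 3.67 mm/hr.
Over 17 h: total = 3.67 × 17 = 62.39 ≈ 62 mm.

R ≈ 3.67 mm/hr; total ≈ 62 mm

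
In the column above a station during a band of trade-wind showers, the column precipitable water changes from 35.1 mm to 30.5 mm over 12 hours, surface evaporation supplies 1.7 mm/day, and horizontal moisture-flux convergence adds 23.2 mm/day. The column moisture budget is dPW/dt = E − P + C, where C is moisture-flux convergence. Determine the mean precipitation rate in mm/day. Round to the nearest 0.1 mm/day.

P ≈ 34.1 mm/day

dPW/dt = (30.5 − 35.1) mm / (12/24 day) = -9.200 mm/day.
P = E + C − dPW/dt = 1.7 + (23.2) − (-9.200) = 34.1 mm/day.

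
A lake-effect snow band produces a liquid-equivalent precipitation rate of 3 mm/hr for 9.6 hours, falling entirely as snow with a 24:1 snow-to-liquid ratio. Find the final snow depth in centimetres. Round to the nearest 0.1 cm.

snow depth ≈ 69.1 cm

Liquid-equivalent depth = 3 × 9.6 = 28.8 mm.
Snow depth = 28.8 mm × 24 = 691.2 mm = 69.1 cm.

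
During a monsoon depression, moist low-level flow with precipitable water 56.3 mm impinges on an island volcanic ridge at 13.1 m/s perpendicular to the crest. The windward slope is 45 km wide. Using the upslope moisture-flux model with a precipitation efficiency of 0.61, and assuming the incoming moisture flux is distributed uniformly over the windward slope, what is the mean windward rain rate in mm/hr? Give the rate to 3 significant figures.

Incoming column moisture flux per unit ridge length: F = V × PW = 13.1 × 56.3 = 737.53 mm·m/s.
Spread over the 45 km slope with efficiency ε = 0.61: R = ε·F/W = 0.61 × 737.53 / 45000 m = 9.998e-03 mm/s.
R = 9.998e-03 × 3600 = 36.0 mm/hr.

R ≈ 36.0 mm/hr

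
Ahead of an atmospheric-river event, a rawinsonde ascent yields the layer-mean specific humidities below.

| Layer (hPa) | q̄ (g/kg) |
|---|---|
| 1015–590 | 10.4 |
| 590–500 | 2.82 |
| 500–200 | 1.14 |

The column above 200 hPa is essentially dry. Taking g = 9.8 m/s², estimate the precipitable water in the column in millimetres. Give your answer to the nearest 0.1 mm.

Precipitable water is the column-integrated vapour mass per unit area: PW = (1/g) Σ q̄ Δp, with q in kg/kg and Δp in Pa (1 kg/m² of water = 1 mm).
Layer 1015–590 hPa: Δp = 425 hPa = 42500 Pa, q̄ = 0.0104 kg/kg → 0.0104 × 42500 / 9.8 = 45.10 mm
Layer 590–500 hPa: Δp = 90 hPa = 9000 Pa, q̄ = 0.00282 kg/kg → 0.00282 × 9000 / 9.8 = 2.59 mm
Layer 500–200 hPa: Δp = 300 hPa = 30000 Pa, q̄ = 0.00114 kg/kg → 0.00114 × 30000 / 9.8 = 3.49 mm
PW = 45.10 + 2.59 + 3.49 = 51.18 ≈ 51.2 mm.

PW ≈ 51.2 mm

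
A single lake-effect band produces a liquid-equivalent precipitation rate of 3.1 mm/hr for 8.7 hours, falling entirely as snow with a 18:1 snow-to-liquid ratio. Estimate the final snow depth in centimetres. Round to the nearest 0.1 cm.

snow depth ≈ 48.5 cm

Liquid-equivalent depth = 3.1 × 8.7 = 26.97 mm.
Snow depth = 26.97 mm × 18 = 485.46 mm = 48.5 cm.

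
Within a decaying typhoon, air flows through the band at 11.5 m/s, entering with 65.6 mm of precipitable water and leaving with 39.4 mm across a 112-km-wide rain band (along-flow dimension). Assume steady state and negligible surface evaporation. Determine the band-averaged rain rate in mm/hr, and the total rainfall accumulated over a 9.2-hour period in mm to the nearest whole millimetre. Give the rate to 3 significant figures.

Column moisture flux per unit crosswind length is F = V × PW.
Inflow: F_in = 11.5 × 65.6 = 754.4 mm·m/s
Outflow: F_out = 11.5 × 39.4 = 453.1 mm·m/s
Steady-state rate R = (F_in − F_out)/L = (754.4 − 453.1) / 112000 m = 2.690e-03 mm/s.
R = 2.690e-03 × 3600 = 9.68 mm/hr.
Over 9.2 h: total = 9.68 × 9.2 = 89.056 ≈ 89 mm.

R ≈ 9.68 mm/hr; total ≈ 89 mm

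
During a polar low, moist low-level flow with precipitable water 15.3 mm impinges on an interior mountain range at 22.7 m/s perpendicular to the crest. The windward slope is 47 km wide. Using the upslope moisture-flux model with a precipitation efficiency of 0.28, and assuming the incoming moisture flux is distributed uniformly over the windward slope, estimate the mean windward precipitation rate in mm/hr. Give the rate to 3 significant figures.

R ≈ 7.45 mm/hr

Incoming column moisture flux per unit ridge length: F = V × PW = 22.7 × 15.3 = 347.31 mm·m/s.
Spread over the 47 km slope with efficiency ε = 0.28: R = ε·F/W = 0.28 × 347.31 / 47000 m = 2.069e-03 mm/s.
R = 2.069e-03 × 3600 = 7.45 mm/hr.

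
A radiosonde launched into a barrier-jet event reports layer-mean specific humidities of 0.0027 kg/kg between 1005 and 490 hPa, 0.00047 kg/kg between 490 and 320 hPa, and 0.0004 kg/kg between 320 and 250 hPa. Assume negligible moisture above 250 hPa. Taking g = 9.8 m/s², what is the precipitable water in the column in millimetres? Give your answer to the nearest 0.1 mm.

Precipitable water is the column-integrated vapour mass per unit area: PW = (1/g) Σ q̄ Δp, with q in kg/kg and Δp in Pa (1 kg/m² of water = 1 mm).
Layer 1005–490 hPa: Δp = 515 hPa = 51500 Pa, q̄ = 0.0027 kg/kg → 0.0027 × 51500 / 9.8 = 14.19 mm
Layer 490–320 hPa: Δp = 170 hPa = 17000 Pa, q̄ = 0.00047 kg/kg → 0.00047 × 17000 / 9.8 = 0.82 mm
Layer 320–250 hPa: Δp = 70 hPa = 7000 Pa, q̄ = 0.0004 kg/kg → 0.0004 × 7000 / 9.8 = 0.29 mm
PW = 14.19 + 0.82 + 0.29 = 15.30 ≈ 15.3 mm.

PW ≈ 15.3 mm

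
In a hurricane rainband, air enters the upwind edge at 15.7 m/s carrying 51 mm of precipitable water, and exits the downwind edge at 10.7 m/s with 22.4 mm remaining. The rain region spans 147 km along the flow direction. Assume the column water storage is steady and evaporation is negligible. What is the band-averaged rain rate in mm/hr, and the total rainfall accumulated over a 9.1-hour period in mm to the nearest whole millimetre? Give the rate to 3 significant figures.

R ≈ 13.7 mm/hr; total ≈ 125 mm

Column moisture flux per unit crosswind length is F = V × PW.
Inflow: F_in = 15.7 × 51 = 800.7 mm·m/s
Outflow: F_out = 10.7 × 22.4 = 239.68 mm·m/s
Steady-state rate R = (F_in − F_out)/L = (800.7 − 239.68) / 147000 m = 3.816e-03 mm/s.
R = 3.816e-03 × 3600 = 13.7 mm/hr.
Over 9.1 h: total = 13.7 × 9.1 = 124.67 ≈ 125 mm.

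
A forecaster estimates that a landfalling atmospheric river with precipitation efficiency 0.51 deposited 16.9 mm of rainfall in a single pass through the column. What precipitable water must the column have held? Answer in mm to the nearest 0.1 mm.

PW ≈ 33.1 mm

PW = rainfall / ε = 16.9 / 0.51 = 33.1 mm.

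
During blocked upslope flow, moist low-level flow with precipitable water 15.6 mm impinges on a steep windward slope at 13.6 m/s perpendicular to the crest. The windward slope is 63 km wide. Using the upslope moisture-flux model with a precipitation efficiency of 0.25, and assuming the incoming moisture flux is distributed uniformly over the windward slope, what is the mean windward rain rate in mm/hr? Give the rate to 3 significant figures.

R ≈ 3.03 mm/hr

Incoming column moisture flux per unit ridge length: F = V × PW = 13.6 × 15.6 = 212.16 mm·m/s.
Spread over the 63 km slope with efficiency ε = 0.25: R = ε·F/W = 0.25 × 212.16 / 63000 m = 8.419e-04 mm/s.
R = 8.419e-04 × 3600 = 3.03 mm/hr.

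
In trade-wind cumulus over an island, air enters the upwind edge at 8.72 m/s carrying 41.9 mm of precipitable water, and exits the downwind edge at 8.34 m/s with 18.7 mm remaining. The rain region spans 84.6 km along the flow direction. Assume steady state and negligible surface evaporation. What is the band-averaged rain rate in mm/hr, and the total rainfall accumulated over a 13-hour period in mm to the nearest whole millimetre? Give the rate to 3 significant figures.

Column moisture flux per unit crosswind length is F = V × PW.
Inflow: F_in = 8.72 × 41.9 = 365.368 mm·m/s
Outflow: F_out = 8.34 × 18.7 = 155.958 mm·m/s
Steady-state rate R = (F_in − F_out)/L = (365.368 − 155.958) / 84600 m = 2.475e-03 mm/s.
R = 2.475e-03 × 3600 = 8.91 mm/hr.
Over 13 h: total = 8.91 × 13 = 115.83 ≈ 116 mm.

R ≈ 8.91 mm/hr; total ≈ 116 mm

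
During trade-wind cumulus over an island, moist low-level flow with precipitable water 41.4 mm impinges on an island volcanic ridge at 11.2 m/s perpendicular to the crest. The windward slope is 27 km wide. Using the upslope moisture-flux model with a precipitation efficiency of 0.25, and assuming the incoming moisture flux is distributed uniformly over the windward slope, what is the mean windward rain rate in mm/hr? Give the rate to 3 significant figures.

R ≈ 15.5 mm/hr

Incoming column moisture flux per unit ridge length: F = V × PW = 11.2 × 41.4 = 463.68 mm·m/s.
Spread over the 27 km slope with efficiency ε = 0.25: R = ε·F/W = 0.25 × 463.68 / 27000 m = 4.293e-03 mm/s.
R = 4.293e-03 × 3600 = 15.5 mm/hr.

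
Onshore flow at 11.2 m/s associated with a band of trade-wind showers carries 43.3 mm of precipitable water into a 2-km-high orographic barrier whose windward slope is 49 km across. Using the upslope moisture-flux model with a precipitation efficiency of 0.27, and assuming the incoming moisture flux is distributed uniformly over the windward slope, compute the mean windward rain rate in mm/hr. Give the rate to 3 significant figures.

Incoming column moisture flux per unit ridge length: F = V × PW = 11.2 × 43.3 = 484.96 mm·m/s.
Spread over the 49 km slope with efficiency ε = 0.27: R = ε·F/W = 0.27 × 484.96 / 49000 m = 2.672e-03 mm/s.
R = 2.672e-03 × 3600 = 9.62 mm/hr.

R ≈ 9.62 mm/hr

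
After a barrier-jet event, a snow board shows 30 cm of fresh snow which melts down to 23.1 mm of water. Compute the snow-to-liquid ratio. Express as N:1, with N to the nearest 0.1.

Ratio = snow depth / SWE = 300 mm / 23.1 mm = 13.0, i.e. 13.0:1.

ratio ≈ 13.0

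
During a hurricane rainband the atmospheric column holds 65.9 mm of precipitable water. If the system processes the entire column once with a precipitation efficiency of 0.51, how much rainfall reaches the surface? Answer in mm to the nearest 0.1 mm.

Rainfall = ε × PW = 0.51 × 65.9 = 33.6 mm.

rainfall ≈ 33.6 mm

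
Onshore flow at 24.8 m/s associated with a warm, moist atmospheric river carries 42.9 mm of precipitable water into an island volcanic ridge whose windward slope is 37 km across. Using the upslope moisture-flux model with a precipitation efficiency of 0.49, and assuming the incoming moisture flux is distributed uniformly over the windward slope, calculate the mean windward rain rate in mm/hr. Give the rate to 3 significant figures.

Incoming column moisture flux per unit ridge length: F = V × PW = 24.8 × 42.9 = 1063.92 mm·m/s.
Spread over the 37 km slope with efficiency ε = 0.49: R = ε·F/W = 0.49 × 1063.92 / 37000 m = 1.409e-02 mm/s.
R = 1.409e-02 × 3600 = 50.7 mm/hr.

R ≈ 50.7 mm/hr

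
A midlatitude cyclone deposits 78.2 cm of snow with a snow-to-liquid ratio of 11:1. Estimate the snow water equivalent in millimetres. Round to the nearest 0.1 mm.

SWE = snow depth / ratio = 78.2 cm / 11 = 7.109 cm = 71.1 mm.

SWE ≈ 71.1 mm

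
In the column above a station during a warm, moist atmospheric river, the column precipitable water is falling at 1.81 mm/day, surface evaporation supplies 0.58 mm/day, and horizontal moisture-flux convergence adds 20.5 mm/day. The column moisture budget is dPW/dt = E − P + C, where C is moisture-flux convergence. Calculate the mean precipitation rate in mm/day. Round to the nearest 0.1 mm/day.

P ≈ 22.9 mm/day

dPW/dt = -1.81 mm/day.
P = E + C − dPW/dt = 0.58 + (20.5) − (-1.81) = 22.9 mm/day.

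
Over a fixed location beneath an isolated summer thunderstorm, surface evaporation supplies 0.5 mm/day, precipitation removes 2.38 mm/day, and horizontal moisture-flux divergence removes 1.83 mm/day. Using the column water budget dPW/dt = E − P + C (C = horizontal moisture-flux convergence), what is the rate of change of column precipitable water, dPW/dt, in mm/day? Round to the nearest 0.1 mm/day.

dPW/dt ≈ -3.7 mm/day

dPW/dt = E − P + C = 0.5 − 2.38 + (-1.83) = -3.7 mm/day.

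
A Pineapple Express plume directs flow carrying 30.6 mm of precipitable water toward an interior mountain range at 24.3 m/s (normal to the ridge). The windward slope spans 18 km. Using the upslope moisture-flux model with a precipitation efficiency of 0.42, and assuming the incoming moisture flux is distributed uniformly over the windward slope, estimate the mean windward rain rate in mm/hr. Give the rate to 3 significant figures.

R ≈ 62.5 mm/hr

Incoming column moisture flux per unit ridge length: F = V × PW = 24.3 × 30.6 = 743.58 mm·m/s.
Spread over the 18 km slope with efficiency ε = 0.42: R = ε·F/W = 0.42 × 743.58 / 18000 m = 1.735e-02 mm/s.
R = 1.735e-02 × 3600 = 62.5 mm/hr.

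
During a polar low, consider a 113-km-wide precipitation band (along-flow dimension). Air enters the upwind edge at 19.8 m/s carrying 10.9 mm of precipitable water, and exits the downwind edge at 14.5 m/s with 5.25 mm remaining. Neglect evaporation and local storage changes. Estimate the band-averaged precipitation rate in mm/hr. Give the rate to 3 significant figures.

Column moisture flux per unit crosswind length is F = V × PW.
Inflow: F_in = 19.8 × 10.9 = 215.82 mm·m/s
Outflow: F_out = 14.5 × 5.25 = 76.125 mm·m/s
Steady-state rate R = (F_in − F_out)/L = (215.82 − 76.125) / 113000 m = 1.236e-03 mm/s.
R = 1.236e-03 × 3600 = 4.45 mm/hr.

R ≈ 4.45 mm/hr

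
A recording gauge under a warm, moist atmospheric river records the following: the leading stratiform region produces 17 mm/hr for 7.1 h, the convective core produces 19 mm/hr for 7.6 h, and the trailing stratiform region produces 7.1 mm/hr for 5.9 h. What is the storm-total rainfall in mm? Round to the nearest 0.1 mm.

Total = Σ Rᵢ Δtᵢ = 17 × 7.1 + 19 × 7.6 + 7.1 × 5.9
      = 120.7 + 144.4 + 41.89 = 307.0 mm.

total ≈ 307.0 mm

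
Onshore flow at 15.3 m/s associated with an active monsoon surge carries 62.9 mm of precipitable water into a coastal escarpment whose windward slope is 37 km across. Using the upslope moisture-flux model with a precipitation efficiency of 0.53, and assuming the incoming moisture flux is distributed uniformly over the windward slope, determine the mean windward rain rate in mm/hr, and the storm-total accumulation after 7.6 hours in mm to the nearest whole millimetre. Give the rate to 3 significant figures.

R ≈ 49.6 mm/hr; total ≈ 377 mm

Incoming column moisture flux per unit ridge length: F = V × PW = 15.3 × 62.9 = 962.37 mm·m/s.
Spread over the 37 km slope with efficiency ε = 0.53: R = ε·F/W = 0.53 × 962.37 / 37000 m = 1.379e-02 mm/s.
R = 1.379e-02 × 3600 = 49.6 mm/hr.
Over 7.6 h: total = 49.6 × 7.6 = 376.96 ≈ 377 mm.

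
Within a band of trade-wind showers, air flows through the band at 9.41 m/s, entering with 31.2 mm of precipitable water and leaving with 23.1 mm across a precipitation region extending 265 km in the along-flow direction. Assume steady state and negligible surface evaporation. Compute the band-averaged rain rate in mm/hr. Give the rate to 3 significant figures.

Column moisture flux per unit crosswind length is F = V × PW.
Inflow: F_in = 9.41 × 31.2 = 293.592 mm·m/s
Outflow: F_out = 9.41 × 23.1 = 217.371 mm·m/s
Steady-state rate R = (F_in − F_out)/L = (293.592 − 217.371) / 265000 m = 2.876e-04 mm/s.
R = 2.876e-04 × 3600 = 1.04 mm/hr.

R ≈ 1.04 mm/hr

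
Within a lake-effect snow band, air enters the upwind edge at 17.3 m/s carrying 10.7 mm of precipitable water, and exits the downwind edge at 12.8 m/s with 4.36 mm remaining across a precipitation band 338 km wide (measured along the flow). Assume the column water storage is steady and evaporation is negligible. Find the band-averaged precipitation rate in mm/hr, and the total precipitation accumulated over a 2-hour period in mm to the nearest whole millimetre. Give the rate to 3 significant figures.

R ≈ 1.38 mm/hr; total ≈ 3 mm

Column moisture flux per unit crosswind length is F = V × PW.
Inflow: F_in = 17.3 × 10.7 = 185.11 mm·m/s
Outflow: F_out = 12.8 × 4.36 = 55.808 mm·m/s
Steady-state rate R = (F_in − F_out)/L = (185.11 − 55.808) / 338000 m = 3.826e-04 mm/s.
R = 3.826e-04 × 3600 = 1.38 mm/hr.
Over 2 h: total = 1.38 × 2 = 2.76 ≈ 3 mm.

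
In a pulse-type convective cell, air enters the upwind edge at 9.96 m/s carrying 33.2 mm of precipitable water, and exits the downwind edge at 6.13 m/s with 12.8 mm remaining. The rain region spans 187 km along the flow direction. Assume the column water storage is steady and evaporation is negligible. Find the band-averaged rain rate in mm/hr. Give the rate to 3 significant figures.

Column moisture flux per unit crosswind length is F = V × PW.
Inflow: F_in = 9.96 × 33.2 = 330.672 mm·m/s
Outflow: F_out = 6.13 × 12.8 = 78.464 mm·m/s
Steady-state rate R = (F_in − F_out)/L = (330.672 − 78.464) / 187000 m = 1.349e-03 mm/s.
R = 1.349e-03 × 3600 = 4.86 mm/hr.

R ≈ 4.86 mm/hr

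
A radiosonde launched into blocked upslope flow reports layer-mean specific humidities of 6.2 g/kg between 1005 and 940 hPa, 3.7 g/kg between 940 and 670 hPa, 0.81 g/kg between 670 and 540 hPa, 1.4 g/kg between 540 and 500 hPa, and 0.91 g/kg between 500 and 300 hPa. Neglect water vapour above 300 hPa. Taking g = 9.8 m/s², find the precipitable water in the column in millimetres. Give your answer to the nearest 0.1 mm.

Precipitable water is the column-integrated vapour mass per unit area: PW = (1/g) Σ q̄ Δp, with q in kg/kg and Δp in Pa (1 kg/m² of water = 1 mm).
Layer 1005–940 hPa: Δp = 65 hPa = 6500 Pa, q̄ = 0.0062 kg/kg → 0.0062 × 6500 / 9.8 = 4.11 mm
Layer 940–670 hPa: Δp = 270 hPa = 27000 Pa, q̄ = 0.0037 kg/kg → 0.0037 × 27000 / 9.8 = 10.19 mm
Layer 670–540 hPa: Δp = 130 hPa = 13000 Pa, q̄ = 0.00081 kg/kg → 0.00081 × 13000 / 9.8 = 1.07 mm
Layer 540–500 hPa: Δp = 40 hPa = 4000 Pa, q̄ = 0.0014 kg/kg → 0.0014 × 4000 / 9.8 = 0.57 mm
Layer 500–300 hPa: Δp = 200 hPa = 20000 Pa, q̄ = 0.00091 kg/kg → 0.00091 × 20000 / 9.8 = 1.86 mm
PW = 4.11 + 10.19 + 1.07 + 0.57 + 1.86 = 17.80 ≈ 17.8 mm.

PW ≈ 17.8 mm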